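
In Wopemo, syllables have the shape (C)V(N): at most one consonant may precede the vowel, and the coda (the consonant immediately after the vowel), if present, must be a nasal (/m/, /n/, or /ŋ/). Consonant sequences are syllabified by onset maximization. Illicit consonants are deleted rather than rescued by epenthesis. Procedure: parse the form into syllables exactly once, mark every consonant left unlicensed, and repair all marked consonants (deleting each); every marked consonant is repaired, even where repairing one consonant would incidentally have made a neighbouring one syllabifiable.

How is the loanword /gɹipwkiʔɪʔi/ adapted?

Under (C)V(N), the unsyllabifiable consonants are /g/, /p/, /w/ (only a nasal (/m/, /n/, or /ŋ/) is licensed in coda position; onsets are limited to one consonant).
Each unlicensed consonant is deleted: /g/, /p/, /w/.

ɹikiʔɪʔi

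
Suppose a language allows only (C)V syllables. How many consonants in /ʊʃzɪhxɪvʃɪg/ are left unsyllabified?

4

The consonants /ʃ/, /h/, /v/, /g/ cannot be parsed into a legal (C)V syllable (no codas are permitted; onsets are limited to one consonant).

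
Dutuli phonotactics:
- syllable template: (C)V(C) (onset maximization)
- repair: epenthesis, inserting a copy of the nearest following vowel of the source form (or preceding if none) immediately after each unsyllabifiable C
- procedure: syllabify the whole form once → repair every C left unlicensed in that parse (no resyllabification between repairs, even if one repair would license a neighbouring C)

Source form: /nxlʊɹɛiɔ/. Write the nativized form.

The consonants /n/, /x/ cannot be parsed into a legal (C)V(C) syllable (at most one coda consonant is licensed; onsets are limited to one consonant).
Epenthesis after each stranded consonant: /n/ → /nʊ/, /x/ → /xʊ/.

nʊxʊlʊɹɛiɔ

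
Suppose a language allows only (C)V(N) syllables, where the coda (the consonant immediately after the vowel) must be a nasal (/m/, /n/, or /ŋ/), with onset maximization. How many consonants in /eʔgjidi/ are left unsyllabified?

2

Syllabifying with onset maximization leaves /ʔ/, /g/ stranded (only a nasal (/m/, /n/, or /ŋ/) is licensed in coda position; onsets are limited to one consonant).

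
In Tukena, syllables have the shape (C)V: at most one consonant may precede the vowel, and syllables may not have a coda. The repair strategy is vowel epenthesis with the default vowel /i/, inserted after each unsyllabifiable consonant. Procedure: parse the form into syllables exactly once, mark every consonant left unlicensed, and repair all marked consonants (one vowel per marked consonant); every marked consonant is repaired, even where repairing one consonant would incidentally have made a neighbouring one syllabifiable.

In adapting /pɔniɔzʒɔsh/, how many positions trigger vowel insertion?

3

The unsyllabifiable consonants are /z/, /s/, /h/; each receives one epenthetic vowel.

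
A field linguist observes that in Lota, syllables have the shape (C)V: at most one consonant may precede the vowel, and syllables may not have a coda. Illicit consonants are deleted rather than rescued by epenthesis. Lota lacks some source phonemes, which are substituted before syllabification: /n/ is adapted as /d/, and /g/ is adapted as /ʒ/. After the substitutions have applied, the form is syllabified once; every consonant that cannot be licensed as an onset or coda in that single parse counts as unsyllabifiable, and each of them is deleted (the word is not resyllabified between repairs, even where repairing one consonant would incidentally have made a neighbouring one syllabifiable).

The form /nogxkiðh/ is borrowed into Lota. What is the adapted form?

doki

Substitution: /n/ → /d/, /g/ → /ʒ/, giving /doʒxkiðh/.
Under (C)V, the unsyllabifiable consonants are /ʒ/, /x/, /ð/, /h/ (no codas are permitted; onsets are limited to one consonant).
Each unlicensed consonant is deleted: /ʒ/, /x/, /ð/, /h/.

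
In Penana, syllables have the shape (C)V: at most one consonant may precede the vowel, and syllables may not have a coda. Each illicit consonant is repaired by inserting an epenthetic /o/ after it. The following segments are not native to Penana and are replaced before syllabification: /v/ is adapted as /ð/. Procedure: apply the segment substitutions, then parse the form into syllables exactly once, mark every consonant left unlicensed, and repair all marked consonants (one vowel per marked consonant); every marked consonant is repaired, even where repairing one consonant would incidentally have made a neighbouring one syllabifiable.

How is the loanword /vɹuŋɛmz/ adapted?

Substitution: /v/ → /ð/, giving /ðɹuŋɛmz/.
Under (C)V, the unsyllabifiable consonants are /ð/, /m/, /z/ (no codas are permitted; onsets are limited to one consonant).
Each unlicensed consonant becomes the onset of a new syllable: /ð/ → /ðo/, /m/ → /mo/, /z/ → /zo/.

ðoɹuŋɛmozo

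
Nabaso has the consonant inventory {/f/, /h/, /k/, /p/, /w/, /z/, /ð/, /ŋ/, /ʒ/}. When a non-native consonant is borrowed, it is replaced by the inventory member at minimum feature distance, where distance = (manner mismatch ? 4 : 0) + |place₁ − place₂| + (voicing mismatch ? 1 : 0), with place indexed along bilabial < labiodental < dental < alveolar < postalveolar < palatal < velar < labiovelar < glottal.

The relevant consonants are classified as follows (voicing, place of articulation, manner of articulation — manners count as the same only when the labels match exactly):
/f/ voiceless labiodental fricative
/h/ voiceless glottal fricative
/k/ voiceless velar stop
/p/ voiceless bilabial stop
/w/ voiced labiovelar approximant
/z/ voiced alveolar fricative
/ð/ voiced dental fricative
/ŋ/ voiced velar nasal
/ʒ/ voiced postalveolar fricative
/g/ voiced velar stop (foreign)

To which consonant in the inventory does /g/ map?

k

/k/ is closest: same manner (stop), place distance 0 (velar→velar), voicing differs (+1); total 1. Next closest is /ŋ/ at distance 4.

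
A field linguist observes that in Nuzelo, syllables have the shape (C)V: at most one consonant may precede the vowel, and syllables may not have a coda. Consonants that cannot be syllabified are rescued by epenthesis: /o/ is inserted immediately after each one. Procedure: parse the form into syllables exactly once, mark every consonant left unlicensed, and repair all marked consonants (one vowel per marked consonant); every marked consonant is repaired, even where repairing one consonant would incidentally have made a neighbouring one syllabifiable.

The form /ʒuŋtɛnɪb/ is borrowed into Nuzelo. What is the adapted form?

Syllabifying with onset maximization leaves /ŋ/, /b/ stranded (no codas are permitted; onsets are limited to one consonant).
Epenthesis after each stranded consonant: /ŋ/ → /ŋo/, /b/ → /bo/.

ʒuŋotɛnɪbo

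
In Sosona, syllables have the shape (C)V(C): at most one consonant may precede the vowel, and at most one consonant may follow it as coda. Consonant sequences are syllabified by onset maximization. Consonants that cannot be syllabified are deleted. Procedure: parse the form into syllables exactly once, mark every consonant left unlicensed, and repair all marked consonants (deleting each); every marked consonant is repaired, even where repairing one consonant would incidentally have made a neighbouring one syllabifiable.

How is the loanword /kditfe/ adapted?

ditfe

Under (C)V(C), the unsyllabifiable consonants are /k/ (at most one coda consonant is licensed; onsets are limited to one consonant).
Deletion applies to /k/.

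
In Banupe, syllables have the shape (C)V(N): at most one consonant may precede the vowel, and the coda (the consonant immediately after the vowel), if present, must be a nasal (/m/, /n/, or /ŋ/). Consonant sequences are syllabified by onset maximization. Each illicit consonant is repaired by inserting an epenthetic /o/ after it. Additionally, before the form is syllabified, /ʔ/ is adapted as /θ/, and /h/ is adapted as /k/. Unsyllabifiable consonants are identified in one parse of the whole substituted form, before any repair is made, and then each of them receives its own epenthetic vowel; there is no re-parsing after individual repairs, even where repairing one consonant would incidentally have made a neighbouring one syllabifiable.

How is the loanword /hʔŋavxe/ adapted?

Substitution: /h/ → /k/, /ʔ/ → /θ/, giving /kθŋavxe/.
Syllabifying with onset maximization leaves /k/, /θ/, /v/ stranded (only a nasal (/m/, /n/, or /ŋ/) is licensed in coda position; onsets are limited to one consonant).
Inserting the epenthetic vowel yields /k/ → /ko/, /θ/ → /θo/, /v/ → /vo/.

koθoŋavoxe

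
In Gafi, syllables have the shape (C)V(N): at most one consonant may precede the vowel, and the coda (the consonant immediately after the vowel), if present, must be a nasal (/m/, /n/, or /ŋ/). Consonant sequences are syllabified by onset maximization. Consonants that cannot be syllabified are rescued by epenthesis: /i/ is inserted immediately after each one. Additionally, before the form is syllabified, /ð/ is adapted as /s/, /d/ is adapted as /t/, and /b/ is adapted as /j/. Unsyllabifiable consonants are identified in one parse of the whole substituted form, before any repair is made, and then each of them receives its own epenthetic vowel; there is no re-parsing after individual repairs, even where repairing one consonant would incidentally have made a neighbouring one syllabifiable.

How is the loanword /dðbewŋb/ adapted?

tisijewiŋiji

Substitution: /d/ → /t/, /ð/ → /s/, /b/ → /j/, giving /tsjewŋj/.
Syllabifying with onset maximization leaves /t/, /s/, /w/, /ŋ/, /j/ stranded (only a nasal (/m/, /n/, or /ŋ/) is licensed in coda position; onsets are limited to one consonant).
Epenthesis after each stranded consonant: /t/ → /ti/, /s/ → /si/, /w/ → /wi/, /ŋ/ → /ŋi/, /j/ → /ji/.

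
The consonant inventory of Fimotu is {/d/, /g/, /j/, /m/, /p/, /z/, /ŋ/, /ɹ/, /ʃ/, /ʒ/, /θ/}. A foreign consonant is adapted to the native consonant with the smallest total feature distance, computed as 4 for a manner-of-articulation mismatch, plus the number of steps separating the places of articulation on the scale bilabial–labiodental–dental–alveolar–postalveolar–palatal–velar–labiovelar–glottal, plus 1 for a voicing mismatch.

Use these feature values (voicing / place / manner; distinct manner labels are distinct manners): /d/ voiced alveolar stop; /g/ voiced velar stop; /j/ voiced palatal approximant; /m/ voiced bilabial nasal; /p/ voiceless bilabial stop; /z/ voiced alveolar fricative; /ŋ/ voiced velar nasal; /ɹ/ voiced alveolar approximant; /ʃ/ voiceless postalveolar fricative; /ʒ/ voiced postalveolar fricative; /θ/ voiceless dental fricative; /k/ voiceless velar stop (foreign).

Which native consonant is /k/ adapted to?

/g/ is closest: same manner (stop), place distance 0 (velar→velar), voicing differs (+1); total 1. Next closest is /d/ at distance 4.

g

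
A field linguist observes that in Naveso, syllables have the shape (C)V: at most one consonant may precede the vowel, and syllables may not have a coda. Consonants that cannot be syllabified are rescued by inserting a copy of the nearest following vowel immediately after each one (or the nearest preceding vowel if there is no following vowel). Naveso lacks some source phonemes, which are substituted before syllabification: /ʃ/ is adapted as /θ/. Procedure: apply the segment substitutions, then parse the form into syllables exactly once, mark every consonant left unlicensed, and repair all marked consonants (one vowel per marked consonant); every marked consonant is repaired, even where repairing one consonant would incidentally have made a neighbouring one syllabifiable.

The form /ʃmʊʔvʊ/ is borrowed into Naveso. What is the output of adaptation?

θʊmʊʔʊvʊ

Substitution: /ʃ/ → /θ/, giving /θmʊʔvʊ/.
The consonants /θ/, /ʔ/ cannot be parsed into a legal (C)V syllable (no codas are permitted; onsets are limited to one consonant).
Inserting the epenthetic vowel yields /θ/ → /θʊ/, /ʔ/ → /ʔʊ/.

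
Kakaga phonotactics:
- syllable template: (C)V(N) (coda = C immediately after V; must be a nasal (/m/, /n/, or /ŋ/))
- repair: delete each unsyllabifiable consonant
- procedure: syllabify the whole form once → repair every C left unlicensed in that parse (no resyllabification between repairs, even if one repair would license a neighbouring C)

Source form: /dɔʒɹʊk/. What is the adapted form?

Syllabifying with onset maximization leaves /ʒ/, /k/ stranded (only a nasal (/m/, /n/, or /ŋ/) is licensed in coda position; onsets are limited to one consonant).
Each unlicensed consonant is deleted: /ʒ/, /k/.

dɔɹʊ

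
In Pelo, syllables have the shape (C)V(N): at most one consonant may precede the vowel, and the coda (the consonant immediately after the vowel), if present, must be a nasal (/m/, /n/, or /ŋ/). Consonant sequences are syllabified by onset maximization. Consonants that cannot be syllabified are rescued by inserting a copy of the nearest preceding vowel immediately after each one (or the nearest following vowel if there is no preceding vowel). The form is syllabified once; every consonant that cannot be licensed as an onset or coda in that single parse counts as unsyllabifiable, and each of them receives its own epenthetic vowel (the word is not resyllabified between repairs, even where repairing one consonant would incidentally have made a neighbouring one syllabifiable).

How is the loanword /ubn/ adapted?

The consonants /b/, /n/ cannot be parsed into a legal (C)V(N) syllable (only a nasal (/m/, /n/, or /ŋ/) is licensed in coda position; onsets are limited to one consonant).
Epenthesis after each stranded consonant: /b/ → /bu/, /n/ → /nu/.

ubunu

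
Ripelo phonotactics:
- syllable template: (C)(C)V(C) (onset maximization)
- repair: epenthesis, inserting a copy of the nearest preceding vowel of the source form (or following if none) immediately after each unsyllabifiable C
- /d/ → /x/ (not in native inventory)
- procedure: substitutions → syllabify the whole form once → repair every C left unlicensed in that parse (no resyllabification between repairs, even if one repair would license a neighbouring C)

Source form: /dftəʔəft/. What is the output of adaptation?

Substitution: /d/ → /x/, giving /xftəʔəft/.
Syllabifying with onset maximization leaves /x/, /t/ stranded (at most one coda consonant is licensed; onsets may contain at most 2 consonants).
Epenthesis after each stranded consonant: /x/ → /xə/, /t/ → /tə/.

xəftəʔəftə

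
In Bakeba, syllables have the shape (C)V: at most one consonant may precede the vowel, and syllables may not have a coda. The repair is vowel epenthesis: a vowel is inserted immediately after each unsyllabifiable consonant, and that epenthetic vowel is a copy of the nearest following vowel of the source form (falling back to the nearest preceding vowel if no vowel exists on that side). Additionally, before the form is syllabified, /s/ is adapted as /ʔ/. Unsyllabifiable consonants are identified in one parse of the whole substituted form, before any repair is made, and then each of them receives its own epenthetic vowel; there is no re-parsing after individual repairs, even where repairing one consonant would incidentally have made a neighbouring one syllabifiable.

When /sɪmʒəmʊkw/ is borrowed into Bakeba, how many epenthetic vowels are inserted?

3

After substitution the input is /ʔɪmʒəmʊkw/.
The unsyllabifiable consonants are /m/, /k/, /w/; each receives one epenthetic vowel.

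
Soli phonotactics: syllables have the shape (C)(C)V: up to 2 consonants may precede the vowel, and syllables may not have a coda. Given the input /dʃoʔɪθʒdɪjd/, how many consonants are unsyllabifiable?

3

The consonants /θ/, /j/, /d/ cannot be parsed into a legal (C)(C)V syllable (no codas are permitted; onsets may contain at most 2 consonants).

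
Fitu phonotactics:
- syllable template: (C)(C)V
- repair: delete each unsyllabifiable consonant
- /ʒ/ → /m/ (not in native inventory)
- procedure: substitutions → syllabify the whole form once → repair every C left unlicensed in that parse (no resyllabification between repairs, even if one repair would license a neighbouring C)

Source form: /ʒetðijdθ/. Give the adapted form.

metði

Substitution: /ʒ/ → /m/, giving /metðijdθ/.
Syllabifying with onset maximization leaves /j/, /d/, /θ/ stranded (no codas are permitted; onsets may contain at most 2 consonants).
Deletion applies to /j/, /d/, /θ/.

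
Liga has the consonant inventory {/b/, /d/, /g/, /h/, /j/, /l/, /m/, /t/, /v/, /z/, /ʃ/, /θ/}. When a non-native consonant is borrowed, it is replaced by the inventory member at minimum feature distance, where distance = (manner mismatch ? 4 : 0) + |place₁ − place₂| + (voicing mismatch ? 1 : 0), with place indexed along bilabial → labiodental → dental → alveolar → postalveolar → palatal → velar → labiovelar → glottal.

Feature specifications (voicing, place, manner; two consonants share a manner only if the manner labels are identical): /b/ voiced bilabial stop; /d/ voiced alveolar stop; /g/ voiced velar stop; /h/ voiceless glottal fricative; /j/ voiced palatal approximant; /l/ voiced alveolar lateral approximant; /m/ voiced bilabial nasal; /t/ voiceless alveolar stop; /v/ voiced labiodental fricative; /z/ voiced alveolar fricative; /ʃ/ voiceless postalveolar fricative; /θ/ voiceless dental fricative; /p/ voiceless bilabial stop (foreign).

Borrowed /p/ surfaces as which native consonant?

/b/ is closest: same manner (stop), place distance 0 (bilabial→bilabial), voicing differs (+1); total 1. Next closest is /t/ at distance 3.

b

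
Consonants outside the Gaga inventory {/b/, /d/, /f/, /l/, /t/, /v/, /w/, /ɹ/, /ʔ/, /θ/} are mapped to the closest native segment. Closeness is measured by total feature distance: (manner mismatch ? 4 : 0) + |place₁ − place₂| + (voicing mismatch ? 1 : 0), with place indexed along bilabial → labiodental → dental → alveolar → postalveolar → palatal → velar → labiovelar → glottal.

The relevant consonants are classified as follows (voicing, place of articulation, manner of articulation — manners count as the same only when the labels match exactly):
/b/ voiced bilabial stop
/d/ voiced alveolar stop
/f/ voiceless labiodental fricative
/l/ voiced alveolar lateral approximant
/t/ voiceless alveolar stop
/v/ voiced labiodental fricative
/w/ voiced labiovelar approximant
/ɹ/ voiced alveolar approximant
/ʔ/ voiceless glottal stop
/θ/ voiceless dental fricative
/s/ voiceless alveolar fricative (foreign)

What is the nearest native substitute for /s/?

θ

/θ/ is closest: same manner (fricative), place distance 1 (alveolar→dental), same voicing; total 1. Next closest is /f/ at distance 2.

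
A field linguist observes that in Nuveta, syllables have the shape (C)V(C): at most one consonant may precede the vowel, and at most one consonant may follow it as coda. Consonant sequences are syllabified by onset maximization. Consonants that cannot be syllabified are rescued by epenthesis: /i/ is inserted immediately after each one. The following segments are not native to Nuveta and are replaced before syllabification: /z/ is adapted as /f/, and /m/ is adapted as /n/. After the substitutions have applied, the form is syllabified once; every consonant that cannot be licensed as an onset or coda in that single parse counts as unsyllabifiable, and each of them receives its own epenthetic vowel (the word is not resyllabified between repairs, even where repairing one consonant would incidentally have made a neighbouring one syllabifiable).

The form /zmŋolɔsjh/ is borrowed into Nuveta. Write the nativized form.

finiŋolɔsjihi

Substitution: /z/ → /f/, /m/ → /n/, giving /fnŋolɔsjh/.
Under (C)V(C), the unsyllabifiable consonants are /f/, /n/, /j/, /h/ (at most one coda consonant is licensed; onsets are limited to one consonant).
Each unlicensed consonant becomes the onset of a new syllable: /f/ → /fi/, /n/ → /ni/, /j/ → /ji/, /h/ → /hi/.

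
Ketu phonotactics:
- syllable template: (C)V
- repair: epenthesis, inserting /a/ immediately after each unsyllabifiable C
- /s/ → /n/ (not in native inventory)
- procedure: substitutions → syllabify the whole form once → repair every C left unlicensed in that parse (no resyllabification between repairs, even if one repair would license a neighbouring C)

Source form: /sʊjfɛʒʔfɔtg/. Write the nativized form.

Substitution: /s/ → /n/, giving /nʊjfɛʒʔfɔtg/.
Under (C)V, the unsyllabifiable consonants are /j/, /ʒ/, /ʔ/, /t/, /g/ (no codas are permitted; onsets are limited to one consonant).
Each unlicensed consonant becomes the onset of a new syllable: /j/ → /ja/, /ʒ/ → /ʒa/, /ʔ/ → /ʔa/, /t/ → /ta/, /g/ → /ga/.

nʊjafɛʒaʔafɔtaga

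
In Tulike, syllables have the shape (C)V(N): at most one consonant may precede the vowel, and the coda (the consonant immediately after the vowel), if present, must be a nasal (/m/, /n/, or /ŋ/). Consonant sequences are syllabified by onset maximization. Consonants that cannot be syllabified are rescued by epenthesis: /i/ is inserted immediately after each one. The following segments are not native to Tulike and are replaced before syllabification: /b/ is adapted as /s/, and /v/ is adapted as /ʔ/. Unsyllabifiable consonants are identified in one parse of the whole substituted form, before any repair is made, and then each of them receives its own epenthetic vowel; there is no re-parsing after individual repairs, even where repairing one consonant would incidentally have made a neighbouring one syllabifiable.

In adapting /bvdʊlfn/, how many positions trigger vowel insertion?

5

After substitution the input is /sʔdʊlfn/.
The unsyllabifiable consonants are /s/, /ʔ/, /l/, /f/, /n/; each receives one epenthetic vowel.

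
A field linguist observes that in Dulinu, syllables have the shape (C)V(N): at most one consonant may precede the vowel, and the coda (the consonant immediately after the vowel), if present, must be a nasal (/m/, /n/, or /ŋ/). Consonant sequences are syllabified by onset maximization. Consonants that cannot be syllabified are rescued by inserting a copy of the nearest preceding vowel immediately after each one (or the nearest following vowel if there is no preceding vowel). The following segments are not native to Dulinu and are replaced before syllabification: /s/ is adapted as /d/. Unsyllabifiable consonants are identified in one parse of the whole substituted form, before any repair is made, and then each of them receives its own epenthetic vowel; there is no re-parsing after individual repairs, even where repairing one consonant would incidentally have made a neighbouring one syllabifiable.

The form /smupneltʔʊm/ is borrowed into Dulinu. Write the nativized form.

Substitution: /s/ → /d/, giving /dmupneltʔʊm/.
The consonants /d/, /p/, /l/, /t/ cannot be parsed into a legal (C)V(N) syllable (only a nasal (/m/, /n/, or /ŋ/) is licensed in coda position; onsets are limited to one consonant).
Each unlicensed consonant becomes the onset of a new syllable: /d/ → /du/, /p/ → /pu/, /l/ → /le/, /t/ → /te/.

dumupuneleteʔʊm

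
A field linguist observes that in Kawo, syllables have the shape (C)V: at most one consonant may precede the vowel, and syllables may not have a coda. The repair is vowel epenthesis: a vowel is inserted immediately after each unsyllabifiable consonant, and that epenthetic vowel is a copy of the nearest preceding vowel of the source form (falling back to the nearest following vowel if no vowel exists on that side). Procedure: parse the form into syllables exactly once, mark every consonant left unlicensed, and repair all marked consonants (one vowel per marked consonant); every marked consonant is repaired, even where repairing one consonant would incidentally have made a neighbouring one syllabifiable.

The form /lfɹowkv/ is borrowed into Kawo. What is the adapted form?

The consonants /l/, /f/, /w/, /k/, /v/ cannot be parsed into a legal (C)V syllable (no codas are permitted; onsets are limited to one consonant).
Epenthesis after each stranded consonant: /l/ → /lo/, /f/ → /fo/, /w/ → /wo/, /k/ → /ko/, /v/ → /vo/.

lofoɹowokovo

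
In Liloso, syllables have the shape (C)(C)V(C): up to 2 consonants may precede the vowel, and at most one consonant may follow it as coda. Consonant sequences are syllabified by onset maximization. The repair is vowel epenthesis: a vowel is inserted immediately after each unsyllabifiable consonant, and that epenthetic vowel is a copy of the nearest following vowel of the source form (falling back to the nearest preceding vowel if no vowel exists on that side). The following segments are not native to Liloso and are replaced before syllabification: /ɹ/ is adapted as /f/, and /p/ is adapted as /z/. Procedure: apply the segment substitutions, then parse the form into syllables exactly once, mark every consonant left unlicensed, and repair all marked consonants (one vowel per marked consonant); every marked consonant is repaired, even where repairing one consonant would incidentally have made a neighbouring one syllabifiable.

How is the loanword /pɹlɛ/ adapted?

zɛflɛ

Substitution: /p/ → /z/, /ɹ/ → /f/, giving /zflɛ/.
The consonants /z/ cannot be parsed into a legal (C)(C)V(C) syllable (at most one coda consonant is licensed; onsets may contain at most 2 consonants).
Each unlicensed consonant becomes the onset of a new syllable: /z/ → /zɛ/.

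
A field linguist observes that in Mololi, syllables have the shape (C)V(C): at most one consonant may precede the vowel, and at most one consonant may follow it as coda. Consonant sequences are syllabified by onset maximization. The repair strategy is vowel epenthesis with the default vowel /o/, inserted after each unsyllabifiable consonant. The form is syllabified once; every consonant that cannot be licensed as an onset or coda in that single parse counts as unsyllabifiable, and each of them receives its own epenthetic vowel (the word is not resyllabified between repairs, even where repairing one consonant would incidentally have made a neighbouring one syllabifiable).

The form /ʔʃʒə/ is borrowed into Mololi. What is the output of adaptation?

ʔoʃoʒə

The consonants /ʔ/, /ʃ/ cannot be parsed into a legal (C)V(C) syllable (at most one coda consonant is licensed; onsets are limited to one consonant).
Inserting the epenthetic vowel yields /ʔ/ → /ʔo/, /ʃ/ → /ʃo/.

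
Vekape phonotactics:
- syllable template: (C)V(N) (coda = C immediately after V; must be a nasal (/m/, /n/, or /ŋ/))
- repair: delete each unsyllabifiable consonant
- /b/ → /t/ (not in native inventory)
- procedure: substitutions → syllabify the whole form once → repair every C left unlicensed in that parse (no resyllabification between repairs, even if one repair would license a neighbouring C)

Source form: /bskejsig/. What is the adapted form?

kesi

Substitution: /b/ → /t/, giving /tskejsig/.
Under (C)V(N), the unsyllabifiable consonants are /t/, /s/, /j/, /g/ (only a nasal (/m/, /n/, or /ŋ/) is licensed in coda position; onsets are limited to one consonant).
Each unlicensed consonant is deleted: /t/, /s/, /j/, /g/.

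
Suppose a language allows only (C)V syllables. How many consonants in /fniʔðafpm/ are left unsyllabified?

5

The consonants /f/, /ʔ/, /f/, /p/, /m/ cannot be parsed into a legal (C)V syllable (no codas are permitted; onsets are limited to one consonant).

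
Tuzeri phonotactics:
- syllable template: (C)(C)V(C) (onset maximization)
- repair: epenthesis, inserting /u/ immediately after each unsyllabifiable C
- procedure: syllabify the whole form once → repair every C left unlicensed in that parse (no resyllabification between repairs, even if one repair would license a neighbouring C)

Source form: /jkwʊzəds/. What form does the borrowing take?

jukwʊzədsu

Under (C)(C)V(C), the unsyllabifiable consonants are /j/, /s/ (at most one coda consonant is licensed; onsets may contain at most 2 consonants).
Each unlicensed consonant becomes the onset of a new syllable: /j/ → /ju/, /s/ → /su/.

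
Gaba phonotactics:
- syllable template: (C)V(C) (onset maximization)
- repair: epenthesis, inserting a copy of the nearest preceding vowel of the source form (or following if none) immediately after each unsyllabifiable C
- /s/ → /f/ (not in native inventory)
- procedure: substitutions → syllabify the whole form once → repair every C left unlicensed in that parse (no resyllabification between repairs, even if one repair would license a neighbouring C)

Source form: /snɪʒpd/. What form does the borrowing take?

fɪnɪʒpɪdɪ

Substitution: /s/ → /f/, giving /fnɪʒpd/.
Under (C)V(C), the unsyllabifiable consonants are /f/, /p/, /d/ (at most one coda consonant is licensed; onsets are limited to one consonant).
Each unlicensed consonant becomes the onset of a new syllable: /f/ → /fɪ/, /p/ → /pɪ/, /d/ → /dɪ/.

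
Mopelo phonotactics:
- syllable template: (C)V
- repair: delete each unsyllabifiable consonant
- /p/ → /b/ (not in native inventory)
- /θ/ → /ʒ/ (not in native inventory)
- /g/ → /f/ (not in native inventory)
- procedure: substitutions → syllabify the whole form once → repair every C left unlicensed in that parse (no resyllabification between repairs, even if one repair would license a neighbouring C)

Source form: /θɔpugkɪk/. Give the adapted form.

Substitution: /θ/ → /ʒ/, /p/ → /b/, /g/ → /f/, giving /ʒɔbufkɪk/.
The consonants /f/, /k/ cannot be parsed into a legal (C)V syllable (no codas are permitted; onsets are limited to one consonant).
Deletion applies to /f/, /k/.

ʒɔbukɪ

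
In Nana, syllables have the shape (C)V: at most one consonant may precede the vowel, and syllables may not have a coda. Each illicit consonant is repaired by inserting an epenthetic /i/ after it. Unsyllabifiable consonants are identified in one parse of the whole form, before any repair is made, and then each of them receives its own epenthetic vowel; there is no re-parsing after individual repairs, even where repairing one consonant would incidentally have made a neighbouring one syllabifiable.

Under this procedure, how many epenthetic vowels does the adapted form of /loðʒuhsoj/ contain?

The unsyllabifiable consonants are /ð/, /h/, /j/; each receives one epenthetic vowel.

3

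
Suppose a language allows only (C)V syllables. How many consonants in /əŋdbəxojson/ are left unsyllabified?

The consonants /ŋ/, /d/, /j/, /n/ cannot be parsed into a legal (C)V syllable (no codas are permitted; onsets are limited to one consonant).

4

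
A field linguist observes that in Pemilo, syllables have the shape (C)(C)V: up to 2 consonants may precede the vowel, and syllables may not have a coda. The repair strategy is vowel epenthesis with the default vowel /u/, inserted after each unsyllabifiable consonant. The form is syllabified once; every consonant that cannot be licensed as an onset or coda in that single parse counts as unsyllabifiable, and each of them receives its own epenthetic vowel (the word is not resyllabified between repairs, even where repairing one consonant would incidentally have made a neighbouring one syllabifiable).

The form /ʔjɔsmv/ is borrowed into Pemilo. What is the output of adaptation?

ʔjɔsumuvu

Syllabifying with onset maximization leaves /s/, /m/, /v/ stranded (no codas are permitted; onsets may contain at most 2 consonants).
Inserting the epenthetic vowel yields /s/ → /su/, /m/ → /mu/, /v/ → /vu/.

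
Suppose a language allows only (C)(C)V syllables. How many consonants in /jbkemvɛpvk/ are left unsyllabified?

Syllabifying with onset maximization leaves /j/, /p/, /v/, /k/ stranded (no codas are permitted; onsets may contain at most 2 consonants).

4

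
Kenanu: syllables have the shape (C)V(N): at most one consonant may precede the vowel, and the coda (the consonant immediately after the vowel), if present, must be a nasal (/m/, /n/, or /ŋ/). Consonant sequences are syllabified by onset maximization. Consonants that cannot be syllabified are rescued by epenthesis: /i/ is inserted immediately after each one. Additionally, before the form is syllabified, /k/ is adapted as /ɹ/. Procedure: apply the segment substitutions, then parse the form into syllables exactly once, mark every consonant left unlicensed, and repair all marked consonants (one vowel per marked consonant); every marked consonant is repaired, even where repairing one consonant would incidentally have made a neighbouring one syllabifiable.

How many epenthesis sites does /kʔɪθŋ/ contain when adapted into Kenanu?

3

After substitution the input is /ɹʔɪθŋ/.
The unsyllabifiable consonants are /ɹ/, /θ/, /ŋ/; each receives one epenthetic vowel.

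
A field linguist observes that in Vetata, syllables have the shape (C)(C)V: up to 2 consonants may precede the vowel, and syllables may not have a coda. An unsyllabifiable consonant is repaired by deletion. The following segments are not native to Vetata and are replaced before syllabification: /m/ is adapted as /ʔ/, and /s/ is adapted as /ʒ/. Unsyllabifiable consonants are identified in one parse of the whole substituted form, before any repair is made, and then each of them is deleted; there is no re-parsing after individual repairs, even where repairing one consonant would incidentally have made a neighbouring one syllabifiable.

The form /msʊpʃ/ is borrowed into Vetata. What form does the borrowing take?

Substitution: /m/ → /ʔ/, /s/ → /ʒ/, giving /ʔʒʊpʃ/.
The consonants /p/, /ʃ/ cannot be parsed into a legal (C)(C)V syllable (no codas are permitted; onsets may contain at most 2 consonants).
Each unlicensed consonant is deleted: /p/, /ʃ/.

ʔʒʊ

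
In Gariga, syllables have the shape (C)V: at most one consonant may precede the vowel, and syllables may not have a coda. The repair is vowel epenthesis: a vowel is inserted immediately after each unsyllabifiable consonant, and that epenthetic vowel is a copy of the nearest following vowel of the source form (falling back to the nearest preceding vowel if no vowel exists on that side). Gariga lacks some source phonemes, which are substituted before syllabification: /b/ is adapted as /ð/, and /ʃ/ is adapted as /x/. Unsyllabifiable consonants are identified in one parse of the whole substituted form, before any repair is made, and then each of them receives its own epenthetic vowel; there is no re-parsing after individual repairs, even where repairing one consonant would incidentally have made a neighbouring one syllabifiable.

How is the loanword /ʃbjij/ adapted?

xiðijiji

Substitution: /ʃ/ → /x/, /b/ → /ð/, giving /xðjij/.
The consonants /x/, /ð/, /j/ cannot be parsed into a legal (C)V syllable (no codas are permitted; onsets are limited to one consonant).
Epenthesis after each stranded consonant: /x/ → /xi/, /ð/ → /ði/, /j/ → /ji/.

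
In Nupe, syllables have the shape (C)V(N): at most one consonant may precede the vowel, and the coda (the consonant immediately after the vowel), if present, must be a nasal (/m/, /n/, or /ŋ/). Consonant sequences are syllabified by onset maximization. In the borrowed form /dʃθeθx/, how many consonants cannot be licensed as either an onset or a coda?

4

Syllabifying with onset maximization leaves /d/, /ʃ/, /θ/, /x/ stranded (only a nasal (/m/, /n/, or /ŋ/) is licensed in coda position; onsets are limited to one consonant).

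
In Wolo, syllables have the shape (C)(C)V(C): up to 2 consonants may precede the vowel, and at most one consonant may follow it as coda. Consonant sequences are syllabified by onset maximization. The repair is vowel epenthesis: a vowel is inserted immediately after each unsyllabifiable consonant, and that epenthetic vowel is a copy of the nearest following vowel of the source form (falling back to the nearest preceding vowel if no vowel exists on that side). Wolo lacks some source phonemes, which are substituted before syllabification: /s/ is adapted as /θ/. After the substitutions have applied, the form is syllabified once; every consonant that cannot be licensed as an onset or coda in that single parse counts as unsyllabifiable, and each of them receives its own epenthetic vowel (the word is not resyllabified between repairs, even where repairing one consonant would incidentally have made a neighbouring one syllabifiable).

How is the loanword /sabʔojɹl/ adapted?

Substitution: /s/ → /θ/, giving /θabʔojɹl/.
Under (C)(C)V(C), the unsyllabifiable consonants are /ɹ/, /l/ (at most one coda consonant is licensed; onsets may contain at most 2 consonants).
Each unlicensed consonant becomes the onset of a new syllable: /ɹ/ → /ɹo/, /l/ → /lo/.

θabʔojɹolo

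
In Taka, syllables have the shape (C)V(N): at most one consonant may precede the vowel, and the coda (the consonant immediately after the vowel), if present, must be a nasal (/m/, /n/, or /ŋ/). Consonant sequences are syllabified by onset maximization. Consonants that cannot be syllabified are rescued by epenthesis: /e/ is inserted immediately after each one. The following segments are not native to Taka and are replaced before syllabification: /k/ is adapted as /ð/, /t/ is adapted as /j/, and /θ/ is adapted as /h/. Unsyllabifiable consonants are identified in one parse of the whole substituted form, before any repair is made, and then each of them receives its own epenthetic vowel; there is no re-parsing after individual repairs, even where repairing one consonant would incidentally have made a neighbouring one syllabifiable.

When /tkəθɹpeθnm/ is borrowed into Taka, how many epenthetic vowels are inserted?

After substitution the input is /jðəhɹpehnm/.
The unsyllabifiable consonants are /j/, /h/, /ɹ/, /h/, /n/, /m/; each receives one epenthetic vowel.

6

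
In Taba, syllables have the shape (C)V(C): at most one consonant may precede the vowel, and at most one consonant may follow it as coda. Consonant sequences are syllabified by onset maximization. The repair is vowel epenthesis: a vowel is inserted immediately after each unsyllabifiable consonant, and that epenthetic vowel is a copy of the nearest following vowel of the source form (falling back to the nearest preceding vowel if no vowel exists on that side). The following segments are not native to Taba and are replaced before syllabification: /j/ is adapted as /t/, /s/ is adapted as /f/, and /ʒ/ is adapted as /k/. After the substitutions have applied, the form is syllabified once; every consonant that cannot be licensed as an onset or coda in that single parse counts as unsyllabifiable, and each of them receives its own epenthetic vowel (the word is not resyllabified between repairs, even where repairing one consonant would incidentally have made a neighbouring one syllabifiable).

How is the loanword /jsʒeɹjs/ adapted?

Substitution: /j/ → /t/, /s/ → /f/, /ʒ/ → /k/, giving /tfkeɹtf/.
Syllabifying with onset maximization leaves /t/, /f/, /t/, /f/ stranded (at most one coda consonant is licensed; onsets are limited to one consonant).
Each unlicensed consonant becomes the onset of a new syllable: /t/ → /te/, /f/ → /fe/, /t/ → /te/, /f/ → /fe/.

tefekeɹtefe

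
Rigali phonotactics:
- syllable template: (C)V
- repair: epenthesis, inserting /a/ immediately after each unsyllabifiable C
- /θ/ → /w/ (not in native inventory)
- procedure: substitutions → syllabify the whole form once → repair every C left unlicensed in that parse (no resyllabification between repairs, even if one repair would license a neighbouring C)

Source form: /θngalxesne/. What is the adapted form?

wanagalaxesane

Substitution: /θ/ → /w/, giving /wngalxesne/.
Under (C)V, the unsyllabifiable consonants are /w/, /n/, /l/, /s/ (no codas are permitted; onsets are limited to one consonant).
Each unlicensed consonant becomes the onset of a new syllable: /w/ → /wa/, /n/ → /na/, /l/ → /la/, /s/ → /sa/.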